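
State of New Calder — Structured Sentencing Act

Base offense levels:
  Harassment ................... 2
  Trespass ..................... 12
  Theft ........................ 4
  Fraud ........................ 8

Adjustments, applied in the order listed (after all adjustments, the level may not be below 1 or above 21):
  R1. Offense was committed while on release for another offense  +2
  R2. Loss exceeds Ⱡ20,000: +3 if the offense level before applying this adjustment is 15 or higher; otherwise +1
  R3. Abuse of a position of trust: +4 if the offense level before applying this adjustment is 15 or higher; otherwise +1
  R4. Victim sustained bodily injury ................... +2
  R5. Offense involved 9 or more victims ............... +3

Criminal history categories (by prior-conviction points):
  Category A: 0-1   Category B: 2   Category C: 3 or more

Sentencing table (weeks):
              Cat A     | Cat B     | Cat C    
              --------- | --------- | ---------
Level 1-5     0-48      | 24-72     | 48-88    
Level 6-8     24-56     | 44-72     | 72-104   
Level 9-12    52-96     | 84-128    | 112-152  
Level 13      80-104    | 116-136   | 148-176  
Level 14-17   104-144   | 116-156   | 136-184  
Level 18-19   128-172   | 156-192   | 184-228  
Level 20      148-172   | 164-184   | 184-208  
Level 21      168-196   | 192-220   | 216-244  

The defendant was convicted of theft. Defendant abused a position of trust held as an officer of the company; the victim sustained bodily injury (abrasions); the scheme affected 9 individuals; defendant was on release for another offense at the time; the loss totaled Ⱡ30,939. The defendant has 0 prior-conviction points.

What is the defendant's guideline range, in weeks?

Base offense level for theft: 4.
R1 applies: 4 + 2 = 6.
R2 applies (level before this adjustment is 6 < 15, so +1): 6 + 1 = 7.
R3 applies (level before this adjustment is 7 < 15, so +1): 7 + 1 = 8.
R4 applies: 8 + 2 = 10.
R5 applies: 10 + 3 = 13.
Final offense level: 13.
Criminal history: 0 prior points → Category A (0-1).
Level 13 falls in the 13 band.
Grid: Level 13 × Category A = 80-104 weeks.

80-104 weeks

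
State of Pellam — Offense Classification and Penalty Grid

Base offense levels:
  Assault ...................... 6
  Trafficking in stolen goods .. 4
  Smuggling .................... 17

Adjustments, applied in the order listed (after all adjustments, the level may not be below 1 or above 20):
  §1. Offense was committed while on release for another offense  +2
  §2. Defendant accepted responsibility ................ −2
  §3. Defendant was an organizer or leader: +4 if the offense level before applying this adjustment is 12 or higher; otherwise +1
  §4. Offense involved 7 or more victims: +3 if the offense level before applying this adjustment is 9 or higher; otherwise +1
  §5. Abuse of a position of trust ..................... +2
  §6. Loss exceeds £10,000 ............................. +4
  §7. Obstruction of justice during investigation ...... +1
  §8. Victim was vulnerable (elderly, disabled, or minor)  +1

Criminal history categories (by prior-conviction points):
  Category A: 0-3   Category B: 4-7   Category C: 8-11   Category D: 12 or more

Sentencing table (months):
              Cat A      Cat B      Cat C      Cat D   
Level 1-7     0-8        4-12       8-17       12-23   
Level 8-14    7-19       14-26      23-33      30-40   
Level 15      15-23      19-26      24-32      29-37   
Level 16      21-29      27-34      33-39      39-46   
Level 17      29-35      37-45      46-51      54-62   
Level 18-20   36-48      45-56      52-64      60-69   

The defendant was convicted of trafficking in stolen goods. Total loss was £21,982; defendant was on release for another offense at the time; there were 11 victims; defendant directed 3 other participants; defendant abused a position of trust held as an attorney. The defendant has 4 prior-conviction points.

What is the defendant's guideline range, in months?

14-26 months

Base offense level for trafficking in stolen goods: 4.
§1 applies: 4 + 2 = 6.
§3 applies (level before this adjustment is 6 < 12, so +1): 6 + 1 = 7.
§4 applies (level before this adjustment is 7 < 9, so +1): 7 + 1 = 8.
§5 applies: 8 + 2 = 10.
§6 applies: 10 + 4 = 14.
Final offense level: 14.
Criminal history: 4 prior points → Category B (4-7).
Level 14 falls in the 8-14 band.
Grid: Level 8-14 × Category B = 14-26 months.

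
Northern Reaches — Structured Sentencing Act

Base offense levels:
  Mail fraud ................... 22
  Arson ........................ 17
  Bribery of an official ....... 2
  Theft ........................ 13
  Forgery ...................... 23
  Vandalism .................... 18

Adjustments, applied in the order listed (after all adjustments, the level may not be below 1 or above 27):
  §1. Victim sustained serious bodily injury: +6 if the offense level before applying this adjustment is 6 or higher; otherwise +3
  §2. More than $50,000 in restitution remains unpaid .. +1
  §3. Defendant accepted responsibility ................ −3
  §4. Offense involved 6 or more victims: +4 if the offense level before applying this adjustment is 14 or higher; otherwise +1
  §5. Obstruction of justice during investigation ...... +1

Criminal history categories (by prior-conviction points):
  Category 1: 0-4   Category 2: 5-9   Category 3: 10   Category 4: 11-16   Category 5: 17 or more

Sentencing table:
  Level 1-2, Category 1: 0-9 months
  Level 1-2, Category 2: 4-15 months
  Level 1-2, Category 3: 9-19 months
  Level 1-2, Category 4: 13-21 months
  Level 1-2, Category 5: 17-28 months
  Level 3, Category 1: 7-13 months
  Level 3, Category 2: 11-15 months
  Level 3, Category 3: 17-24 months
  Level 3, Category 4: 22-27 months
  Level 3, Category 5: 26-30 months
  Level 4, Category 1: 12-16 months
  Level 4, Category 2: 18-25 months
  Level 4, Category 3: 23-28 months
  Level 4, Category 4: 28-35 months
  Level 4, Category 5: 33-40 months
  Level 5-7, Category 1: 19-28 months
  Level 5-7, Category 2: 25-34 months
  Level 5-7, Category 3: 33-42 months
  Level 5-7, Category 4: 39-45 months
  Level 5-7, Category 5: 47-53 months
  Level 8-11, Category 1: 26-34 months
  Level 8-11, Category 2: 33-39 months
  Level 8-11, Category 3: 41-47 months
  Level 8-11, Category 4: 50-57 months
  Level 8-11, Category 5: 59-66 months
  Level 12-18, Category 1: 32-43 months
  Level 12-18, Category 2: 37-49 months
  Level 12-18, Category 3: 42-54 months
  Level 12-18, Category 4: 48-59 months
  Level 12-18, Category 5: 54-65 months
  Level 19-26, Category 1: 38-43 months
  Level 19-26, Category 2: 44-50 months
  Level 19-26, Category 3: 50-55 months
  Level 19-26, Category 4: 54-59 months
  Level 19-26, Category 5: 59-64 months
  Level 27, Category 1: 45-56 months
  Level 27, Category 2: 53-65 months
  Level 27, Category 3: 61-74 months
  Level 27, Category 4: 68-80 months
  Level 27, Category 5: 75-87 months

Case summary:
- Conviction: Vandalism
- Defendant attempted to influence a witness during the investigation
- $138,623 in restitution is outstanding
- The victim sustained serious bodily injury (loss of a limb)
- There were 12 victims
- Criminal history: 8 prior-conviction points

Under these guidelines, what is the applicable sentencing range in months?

53-65 months

Base offense level for vandalism: 18.
§1 applies (level before this adjustment is 18 ≥ 6, so +6): 18 + 6 = 24.
§2 applies: 24 + 1 = 25.
§3 does not apply.
§4 applies (level before this adjustment is 25 ≥ 14, so +4): 25 + 4 = 29.
§5 applies: 29 + 1 = 30.
Level 30 exceeds the maximum of 27; capped at 27.
Final offense level: 27.
Criminal history: 8 prior points → Category 2 (5-9).
Level 27 falls in the 27 band.
Grid: Level 27 × Category 2 = 53-65 months.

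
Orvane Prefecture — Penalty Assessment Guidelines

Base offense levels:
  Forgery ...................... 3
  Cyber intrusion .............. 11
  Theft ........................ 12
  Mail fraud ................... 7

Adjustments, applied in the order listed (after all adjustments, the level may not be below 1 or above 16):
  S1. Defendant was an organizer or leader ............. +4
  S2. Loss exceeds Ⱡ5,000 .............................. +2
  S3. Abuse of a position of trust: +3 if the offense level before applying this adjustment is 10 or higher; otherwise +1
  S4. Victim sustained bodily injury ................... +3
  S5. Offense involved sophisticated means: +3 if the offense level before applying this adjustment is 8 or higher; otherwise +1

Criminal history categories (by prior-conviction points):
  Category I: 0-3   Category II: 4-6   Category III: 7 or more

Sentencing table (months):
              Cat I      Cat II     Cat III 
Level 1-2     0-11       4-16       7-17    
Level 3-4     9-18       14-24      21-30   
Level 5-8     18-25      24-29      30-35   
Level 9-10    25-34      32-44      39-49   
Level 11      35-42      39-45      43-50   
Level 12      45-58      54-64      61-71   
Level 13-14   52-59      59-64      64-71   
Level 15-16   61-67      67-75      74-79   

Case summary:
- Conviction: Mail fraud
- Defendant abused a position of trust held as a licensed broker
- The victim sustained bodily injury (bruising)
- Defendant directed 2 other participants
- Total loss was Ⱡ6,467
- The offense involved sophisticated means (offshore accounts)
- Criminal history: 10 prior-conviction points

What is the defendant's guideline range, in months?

Base offense level for mail fraud: 7.
S1 applies: 7 + 4 = 11.
S2 applies: 11 + 2 = 13.
S3 applies (level before this adjustment is 13 ≥ 10, so +3): 13 + 3 = 16.
S4 applies: 16 + 3 = 19.
S5 applies (level before this adjustment is 19 ≥ 8, so +3): 19 + 3 = 22.
Level 22 exceeds the maximum of 16; capped at 16.
Final offense level: 16.
Criminal history: 10 prior points → Category III (7+).
Level 16 falls in the 15-16 band.
Grid: Level 15-16 × Category III = 74-79 months.

74-79 months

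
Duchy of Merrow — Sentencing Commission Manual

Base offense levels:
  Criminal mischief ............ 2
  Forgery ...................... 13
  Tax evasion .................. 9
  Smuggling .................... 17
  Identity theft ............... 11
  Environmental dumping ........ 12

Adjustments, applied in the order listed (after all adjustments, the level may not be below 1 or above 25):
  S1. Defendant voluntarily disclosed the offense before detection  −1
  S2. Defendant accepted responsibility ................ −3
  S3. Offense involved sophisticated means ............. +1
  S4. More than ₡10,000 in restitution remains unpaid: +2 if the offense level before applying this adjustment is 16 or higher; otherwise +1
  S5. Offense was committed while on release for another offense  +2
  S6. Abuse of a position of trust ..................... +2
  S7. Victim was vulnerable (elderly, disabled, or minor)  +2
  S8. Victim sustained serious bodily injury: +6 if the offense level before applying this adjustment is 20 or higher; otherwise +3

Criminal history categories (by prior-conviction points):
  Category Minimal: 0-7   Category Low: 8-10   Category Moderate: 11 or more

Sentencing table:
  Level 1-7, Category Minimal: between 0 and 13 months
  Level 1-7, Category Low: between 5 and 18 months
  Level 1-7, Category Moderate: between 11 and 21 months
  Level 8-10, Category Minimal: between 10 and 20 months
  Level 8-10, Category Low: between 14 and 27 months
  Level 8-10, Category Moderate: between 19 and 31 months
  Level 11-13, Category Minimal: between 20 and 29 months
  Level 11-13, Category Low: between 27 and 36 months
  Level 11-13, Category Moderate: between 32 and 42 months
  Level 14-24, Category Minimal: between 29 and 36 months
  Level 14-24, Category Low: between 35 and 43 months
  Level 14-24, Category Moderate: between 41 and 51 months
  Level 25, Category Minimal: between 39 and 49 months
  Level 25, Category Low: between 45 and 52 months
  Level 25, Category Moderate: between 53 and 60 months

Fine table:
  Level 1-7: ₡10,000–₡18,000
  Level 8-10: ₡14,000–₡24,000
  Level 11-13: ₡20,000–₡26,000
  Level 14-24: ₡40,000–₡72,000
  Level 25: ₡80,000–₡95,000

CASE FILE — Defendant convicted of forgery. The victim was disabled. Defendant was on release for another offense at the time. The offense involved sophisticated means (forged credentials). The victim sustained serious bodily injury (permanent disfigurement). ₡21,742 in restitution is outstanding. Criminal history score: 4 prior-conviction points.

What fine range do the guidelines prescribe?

Base offense level for forgery: 13.
S1 does not apply.
S3 applies: 13 + 1 = 14.
S4 applies (level before this adjustment is 14 < 16, so +1): 14 + 1 = 15.
S5 applies: 15 + 2 = 17.
S7 applies: 17 + 2 = 19.
S8 applies (level before this adjustment is 19 < 20, so +3): 19 + 3 = 22.
Final offense level: 22.
Level 22 falls in the 14-24 band.
Fine table: Level 14-24 → ₡40,000–₡72,000.

₡40,000–₡72,000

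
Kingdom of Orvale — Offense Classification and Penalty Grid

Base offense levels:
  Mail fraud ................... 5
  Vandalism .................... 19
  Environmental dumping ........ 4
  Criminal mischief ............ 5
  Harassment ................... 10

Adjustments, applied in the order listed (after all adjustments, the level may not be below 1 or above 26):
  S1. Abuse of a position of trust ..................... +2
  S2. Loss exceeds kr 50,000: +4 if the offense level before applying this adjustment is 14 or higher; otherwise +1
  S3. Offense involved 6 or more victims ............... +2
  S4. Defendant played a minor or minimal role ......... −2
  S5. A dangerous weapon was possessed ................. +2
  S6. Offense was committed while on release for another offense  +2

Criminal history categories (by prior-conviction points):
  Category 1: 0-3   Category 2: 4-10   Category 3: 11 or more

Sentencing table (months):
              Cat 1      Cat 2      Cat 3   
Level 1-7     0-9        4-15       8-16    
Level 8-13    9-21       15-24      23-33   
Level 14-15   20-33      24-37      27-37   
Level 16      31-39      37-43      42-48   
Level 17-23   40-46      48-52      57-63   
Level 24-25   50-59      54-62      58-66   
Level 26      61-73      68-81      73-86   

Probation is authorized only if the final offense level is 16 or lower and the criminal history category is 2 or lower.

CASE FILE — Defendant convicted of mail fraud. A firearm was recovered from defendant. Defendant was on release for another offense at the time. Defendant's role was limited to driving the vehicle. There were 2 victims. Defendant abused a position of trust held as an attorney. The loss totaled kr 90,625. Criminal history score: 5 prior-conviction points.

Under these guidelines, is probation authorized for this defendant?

Yes

Base offense level for mail fraud: 5.
S1 applies: 5 + 2 = 7.
S2 applies (level before this adjustment is 7 < 14, so +1): 7 + 1 = 8.
S3 does not apply.
S4 applies: 8 − 2 = 6.
S5 applies: 6 + 2 = 8.
S6 applies: 8 + 2 = 10.
Final offense level: 10.
Criminal history: 5 prior points → Category 2 (4-10).
Level 10 falls in the 8-13 band.
Grid: Level 8-13 × Category 2 = 15-24 months.
Probation check: level 10 ≤ 16 and category 2 ≤ 2 → eligible.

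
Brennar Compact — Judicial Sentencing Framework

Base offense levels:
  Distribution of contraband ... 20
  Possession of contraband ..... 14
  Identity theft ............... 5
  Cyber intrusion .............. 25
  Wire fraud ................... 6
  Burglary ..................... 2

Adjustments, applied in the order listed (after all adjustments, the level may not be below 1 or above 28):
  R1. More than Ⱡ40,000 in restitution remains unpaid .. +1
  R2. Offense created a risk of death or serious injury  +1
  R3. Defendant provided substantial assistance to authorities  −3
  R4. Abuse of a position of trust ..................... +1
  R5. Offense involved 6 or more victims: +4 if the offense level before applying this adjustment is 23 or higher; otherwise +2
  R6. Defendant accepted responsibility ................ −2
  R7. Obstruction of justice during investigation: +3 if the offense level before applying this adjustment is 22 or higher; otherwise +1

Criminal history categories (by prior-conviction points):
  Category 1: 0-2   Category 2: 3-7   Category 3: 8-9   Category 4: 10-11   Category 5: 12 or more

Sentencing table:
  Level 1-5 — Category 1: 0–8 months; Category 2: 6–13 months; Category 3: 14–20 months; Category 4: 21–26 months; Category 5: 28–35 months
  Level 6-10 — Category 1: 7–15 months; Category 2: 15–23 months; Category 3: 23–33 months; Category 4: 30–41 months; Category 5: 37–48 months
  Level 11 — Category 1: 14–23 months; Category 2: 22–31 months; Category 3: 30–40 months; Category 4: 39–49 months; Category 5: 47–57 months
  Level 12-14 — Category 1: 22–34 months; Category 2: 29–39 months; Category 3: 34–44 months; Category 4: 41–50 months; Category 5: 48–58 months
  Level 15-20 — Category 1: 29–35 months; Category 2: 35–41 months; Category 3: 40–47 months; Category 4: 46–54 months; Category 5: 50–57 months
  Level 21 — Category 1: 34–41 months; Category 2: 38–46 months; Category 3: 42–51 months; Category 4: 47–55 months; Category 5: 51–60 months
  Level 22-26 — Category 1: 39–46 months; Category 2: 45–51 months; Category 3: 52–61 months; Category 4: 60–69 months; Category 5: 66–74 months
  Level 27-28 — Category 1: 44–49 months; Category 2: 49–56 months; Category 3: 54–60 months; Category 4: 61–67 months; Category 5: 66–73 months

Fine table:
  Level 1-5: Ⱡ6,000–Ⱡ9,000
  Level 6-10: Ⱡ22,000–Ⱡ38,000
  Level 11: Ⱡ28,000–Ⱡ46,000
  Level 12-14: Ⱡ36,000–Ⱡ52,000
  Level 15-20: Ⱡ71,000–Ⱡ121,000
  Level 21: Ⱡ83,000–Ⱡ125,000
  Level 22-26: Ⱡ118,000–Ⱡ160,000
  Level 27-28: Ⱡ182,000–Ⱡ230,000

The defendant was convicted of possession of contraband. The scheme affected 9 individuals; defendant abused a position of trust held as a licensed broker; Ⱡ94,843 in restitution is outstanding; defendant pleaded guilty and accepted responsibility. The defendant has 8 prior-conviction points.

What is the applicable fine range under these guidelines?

Ⱡ71,000–Ⱡ121,000

Base offense level for possession of contraband: 14.
R1 applies: 14 + 1 = 15.
R2 does not apply.
R3 does not apply.
R4 applies: 15 + 1 = 16.
R5 applies (level before this adjustment is 16 < 23, so +2): 16 + 2 = 18.
R6 applies: 18 − 2 = 16.
Final offense level: 16.
Level 16 falls in the 15-20 band.
Fine table: Level 15-20 → Ⱡ71,000–Ⱡ121,000.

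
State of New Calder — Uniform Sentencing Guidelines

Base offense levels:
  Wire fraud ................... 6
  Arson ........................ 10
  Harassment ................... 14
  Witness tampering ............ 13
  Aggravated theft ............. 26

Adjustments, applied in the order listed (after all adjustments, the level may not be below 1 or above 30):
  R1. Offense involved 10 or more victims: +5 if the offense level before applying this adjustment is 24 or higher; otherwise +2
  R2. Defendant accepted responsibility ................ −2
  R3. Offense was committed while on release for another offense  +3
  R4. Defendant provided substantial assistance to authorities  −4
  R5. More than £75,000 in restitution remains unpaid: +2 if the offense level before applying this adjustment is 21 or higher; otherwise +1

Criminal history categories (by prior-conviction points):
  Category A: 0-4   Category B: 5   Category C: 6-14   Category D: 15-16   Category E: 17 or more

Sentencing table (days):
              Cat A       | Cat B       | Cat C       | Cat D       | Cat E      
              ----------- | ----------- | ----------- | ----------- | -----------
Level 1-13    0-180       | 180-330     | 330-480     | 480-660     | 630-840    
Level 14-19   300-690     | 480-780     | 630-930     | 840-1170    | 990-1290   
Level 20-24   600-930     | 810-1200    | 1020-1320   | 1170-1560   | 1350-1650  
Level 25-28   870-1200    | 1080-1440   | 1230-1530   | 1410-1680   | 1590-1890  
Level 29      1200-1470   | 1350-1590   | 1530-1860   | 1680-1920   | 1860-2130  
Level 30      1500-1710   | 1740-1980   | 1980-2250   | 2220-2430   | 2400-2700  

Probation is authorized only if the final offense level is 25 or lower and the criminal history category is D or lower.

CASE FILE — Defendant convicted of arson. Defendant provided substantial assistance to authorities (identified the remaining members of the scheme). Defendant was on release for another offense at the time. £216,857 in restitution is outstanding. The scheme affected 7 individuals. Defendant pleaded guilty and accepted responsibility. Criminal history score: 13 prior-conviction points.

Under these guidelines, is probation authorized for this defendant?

Yes

Base offense level for arson: 10.
R1 does not apply.
R2 applies: 10 − 2 = 8.
R3 applies: 8 + 3 = 11.
R4 applies: 11 − 4 = 7.
R5 applies (level before this adjustment is 7 < 21, so +1): 7 + 1 = 8.
Final offense level: 8.
Criminal history: 13 prior points → Category C (6-14).
Level 8 falls in the 1-13 band.
Grid: Level 1-13 × Category C = 330-480 days.
Probation check: level 8 ≤ 25 and category C ≤ D → eligible.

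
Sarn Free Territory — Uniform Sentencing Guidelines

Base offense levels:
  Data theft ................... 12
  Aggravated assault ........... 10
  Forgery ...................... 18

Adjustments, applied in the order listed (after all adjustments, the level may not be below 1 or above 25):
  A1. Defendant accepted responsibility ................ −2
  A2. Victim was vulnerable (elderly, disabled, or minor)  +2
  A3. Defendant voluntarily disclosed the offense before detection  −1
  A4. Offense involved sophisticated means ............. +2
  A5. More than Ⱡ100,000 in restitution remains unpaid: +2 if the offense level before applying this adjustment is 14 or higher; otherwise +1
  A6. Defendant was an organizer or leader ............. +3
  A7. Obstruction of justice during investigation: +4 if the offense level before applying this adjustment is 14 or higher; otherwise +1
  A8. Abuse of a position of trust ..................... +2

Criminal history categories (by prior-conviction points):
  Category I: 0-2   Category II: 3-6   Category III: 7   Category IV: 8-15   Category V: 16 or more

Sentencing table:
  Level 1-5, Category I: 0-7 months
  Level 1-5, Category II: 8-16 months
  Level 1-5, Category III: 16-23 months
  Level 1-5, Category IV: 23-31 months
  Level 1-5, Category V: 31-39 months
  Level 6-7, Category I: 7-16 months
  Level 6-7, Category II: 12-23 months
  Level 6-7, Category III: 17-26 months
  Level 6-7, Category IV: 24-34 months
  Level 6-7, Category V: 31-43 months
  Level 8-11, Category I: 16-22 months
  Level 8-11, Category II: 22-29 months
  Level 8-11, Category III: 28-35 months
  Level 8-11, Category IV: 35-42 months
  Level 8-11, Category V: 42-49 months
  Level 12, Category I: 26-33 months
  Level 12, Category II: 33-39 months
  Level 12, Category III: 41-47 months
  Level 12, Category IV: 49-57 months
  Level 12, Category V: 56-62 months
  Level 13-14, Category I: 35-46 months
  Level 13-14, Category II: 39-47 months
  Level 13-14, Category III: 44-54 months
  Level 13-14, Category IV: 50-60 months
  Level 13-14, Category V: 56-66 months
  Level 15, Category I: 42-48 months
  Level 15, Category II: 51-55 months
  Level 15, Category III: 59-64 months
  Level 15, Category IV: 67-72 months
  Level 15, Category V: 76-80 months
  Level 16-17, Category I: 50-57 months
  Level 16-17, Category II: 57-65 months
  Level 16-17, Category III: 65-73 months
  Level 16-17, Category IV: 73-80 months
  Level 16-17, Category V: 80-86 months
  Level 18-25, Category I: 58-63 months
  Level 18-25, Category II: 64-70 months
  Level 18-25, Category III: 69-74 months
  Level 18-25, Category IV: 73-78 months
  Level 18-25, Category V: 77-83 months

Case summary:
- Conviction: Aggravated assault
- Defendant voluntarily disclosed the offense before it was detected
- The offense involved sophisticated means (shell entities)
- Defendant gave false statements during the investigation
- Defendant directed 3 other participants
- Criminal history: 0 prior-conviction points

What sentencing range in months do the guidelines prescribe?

Base offense level for aggravated assault: 10.
A2 does not apply.
A3 applies: 10 − 1 = 9.
A4 applies: 9 + 2 = 11.
A5 does not apply.
A6 applies: 11 + 3 = 14.
A7 applies (level before this adjustment is 14 ≥ 14, so +4): 14 + 4 = 18.
Final offense level: 18.
Criminal history: 0 prior points → Category I (0-2).
Level 18 falls in the 18-25 band.
Grid: Level 18-25 × Category I = 58-63 months.

58-63 months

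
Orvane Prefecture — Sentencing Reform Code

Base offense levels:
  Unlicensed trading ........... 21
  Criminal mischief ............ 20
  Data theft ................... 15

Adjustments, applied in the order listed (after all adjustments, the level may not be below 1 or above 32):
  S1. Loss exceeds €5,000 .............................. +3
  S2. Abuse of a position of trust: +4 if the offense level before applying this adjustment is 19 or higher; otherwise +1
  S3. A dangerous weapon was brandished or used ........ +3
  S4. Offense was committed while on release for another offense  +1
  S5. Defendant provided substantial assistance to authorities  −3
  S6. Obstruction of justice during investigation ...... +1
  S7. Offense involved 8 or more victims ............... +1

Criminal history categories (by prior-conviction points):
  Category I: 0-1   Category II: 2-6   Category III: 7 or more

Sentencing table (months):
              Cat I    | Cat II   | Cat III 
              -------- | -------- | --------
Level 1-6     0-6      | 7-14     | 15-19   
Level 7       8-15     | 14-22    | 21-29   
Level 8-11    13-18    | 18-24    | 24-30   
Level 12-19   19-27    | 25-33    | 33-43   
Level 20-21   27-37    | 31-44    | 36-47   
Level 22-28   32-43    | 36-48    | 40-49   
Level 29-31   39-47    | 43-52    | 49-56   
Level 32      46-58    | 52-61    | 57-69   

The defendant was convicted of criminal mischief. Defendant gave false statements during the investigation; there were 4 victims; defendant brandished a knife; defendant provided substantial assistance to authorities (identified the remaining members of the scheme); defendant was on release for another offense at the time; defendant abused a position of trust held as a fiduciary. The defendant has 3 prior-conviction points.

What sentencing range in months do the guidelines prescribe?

Base offense level for criminal mischief: 20.
S1 does not apply.
S2 applies (level before this adjustment is 20 ≥ 19, so +4): 20 + 4 = 24.
S3 applies: 24 + 3 = 27.
S4 applies: 27 + 1 = 28.
S5 applies: 28 − 3 = 25.
S6 applies: 25 + 1 = 26.
S7 does not apply.
Final offense level: 26.
Criminal history: 3 prior points → Category II (2-6).
Level 26 falls in the 22-28 band.
Grid: Level 22-28 × Category II = 36-48 months.

36-48 months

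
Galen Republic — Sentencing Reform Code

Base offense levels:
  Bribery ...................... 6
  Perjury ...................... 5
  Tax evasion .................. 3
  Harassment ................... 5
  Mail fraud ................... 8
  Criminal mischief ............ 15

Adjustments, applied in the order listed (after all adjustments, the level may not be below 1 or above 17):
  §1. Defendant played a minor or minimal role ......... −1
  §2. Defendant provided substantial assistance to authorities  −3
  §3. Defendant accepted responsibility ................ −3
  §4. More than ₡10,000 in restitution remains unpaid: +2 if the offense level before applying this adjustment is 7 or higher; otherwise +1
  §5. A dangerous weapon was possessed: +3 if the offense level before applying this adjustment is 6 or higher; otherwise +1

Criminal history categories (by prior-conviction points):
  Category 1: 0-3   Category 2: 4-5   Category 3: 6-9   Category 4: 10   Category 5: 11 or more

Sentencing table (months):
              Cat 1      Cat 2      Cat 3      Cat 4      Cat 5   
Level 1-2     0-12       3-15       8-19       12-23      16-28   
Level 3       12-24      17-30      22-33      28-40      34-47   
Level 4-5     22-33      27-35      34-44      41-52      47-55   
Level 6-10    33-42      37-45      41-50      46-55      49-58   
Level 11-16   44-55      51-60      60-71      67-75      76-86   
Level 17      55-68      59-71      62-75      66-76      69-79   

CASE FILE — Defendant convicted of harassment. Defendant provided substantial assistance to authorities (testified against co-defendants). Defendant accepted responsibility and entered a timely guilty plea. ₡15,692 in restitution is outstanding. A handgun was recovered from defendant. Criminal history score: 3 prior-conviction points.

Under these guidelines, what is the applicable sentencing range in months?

Base offense level for harassment: 5.
§1 does not apply.
§2 applies: 5 − 3 = 2.
§3 applies: 2 − 3 = -1.
§4 applies (level before this adjustment is -1 < 7, so +1): -1 + 1 = 0.
§5 applies (level before this adjustment is 0 < 6, so +1): 0 + 1 = 1.
Final offense level: 1.
Criminal history: 3 prior points → Category 1 (0-3).
Level 1 falls in the 1-2 band.
Grid: Level 1-2 × Category 1 = 0-12 months.

0-12 months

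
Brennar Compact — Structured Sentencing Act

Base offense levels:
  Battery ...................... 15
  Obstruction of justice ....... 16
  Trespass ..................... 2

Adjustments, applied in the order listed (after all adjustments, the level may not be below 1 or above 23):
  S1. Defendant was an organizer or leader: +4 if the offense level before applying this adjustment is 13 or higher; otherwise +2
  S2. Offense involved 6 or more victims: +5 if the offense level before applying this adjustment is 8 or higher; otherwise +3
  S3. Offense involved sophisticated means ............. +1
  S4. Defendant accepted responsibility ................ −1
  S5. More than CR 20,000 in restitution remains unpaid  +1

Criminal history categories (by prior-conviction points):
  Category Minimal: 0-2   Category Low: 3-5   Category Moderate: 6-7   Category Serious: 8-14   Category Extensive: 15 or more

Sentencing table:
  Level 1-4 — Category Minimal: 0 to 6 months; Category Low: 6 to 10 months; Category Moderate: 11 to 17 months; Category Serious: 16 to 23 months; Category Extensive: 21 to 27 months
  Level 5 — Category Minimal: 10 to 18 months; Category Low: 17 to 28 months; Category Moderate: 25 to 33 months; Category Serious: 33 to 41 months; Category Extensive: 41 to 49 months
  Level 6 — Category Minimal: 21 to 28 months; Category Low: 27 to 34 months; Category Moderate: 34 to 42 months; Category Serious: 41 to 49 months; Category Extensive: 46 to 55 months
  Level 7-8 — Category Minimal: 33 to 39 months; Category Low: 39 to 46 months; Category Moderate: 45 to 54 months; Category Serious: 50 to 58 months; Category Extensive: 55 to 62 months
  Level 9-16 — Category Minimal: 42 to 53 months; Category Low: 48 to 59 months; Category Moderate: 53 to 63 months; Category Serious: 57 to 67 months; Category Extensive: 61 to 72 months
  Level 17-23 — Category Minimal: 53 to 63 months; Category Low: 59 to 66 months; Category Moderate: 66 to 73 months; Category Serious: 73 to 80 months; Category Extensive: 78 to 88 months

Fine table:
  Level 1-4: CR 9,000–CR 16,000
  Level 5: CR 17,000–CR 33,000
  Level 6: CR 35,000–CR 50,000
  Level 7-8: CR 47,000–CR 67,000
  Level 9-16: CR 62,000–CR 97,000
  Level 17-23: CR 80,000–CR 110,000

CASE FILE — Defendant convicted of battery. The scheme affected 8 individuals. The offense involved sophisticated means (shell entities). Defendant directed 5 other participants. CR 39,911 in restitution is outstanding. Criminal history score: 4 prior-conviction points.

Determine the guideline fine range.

Base offense level for battery: 15.
S1 applies (level before this adjustment is 15 ≥ 13, so +4): 15 + 4 = 19.
S2 applies (level before this adjustment is 19 ≥ 8, so +5): 19 + 5 = 24.
S3 applies: 24 + 1 = 25.
S5 applies: 25 + 1 = 26.
Level 26 exceeds the maximum of 23; capped at 23.
Final offense level: 23.
Level 23 falls in the 17-23 band.
Fine table: Level 17-23 → CR 80,000–CR 110,000.

CR 80,000–CR 110,000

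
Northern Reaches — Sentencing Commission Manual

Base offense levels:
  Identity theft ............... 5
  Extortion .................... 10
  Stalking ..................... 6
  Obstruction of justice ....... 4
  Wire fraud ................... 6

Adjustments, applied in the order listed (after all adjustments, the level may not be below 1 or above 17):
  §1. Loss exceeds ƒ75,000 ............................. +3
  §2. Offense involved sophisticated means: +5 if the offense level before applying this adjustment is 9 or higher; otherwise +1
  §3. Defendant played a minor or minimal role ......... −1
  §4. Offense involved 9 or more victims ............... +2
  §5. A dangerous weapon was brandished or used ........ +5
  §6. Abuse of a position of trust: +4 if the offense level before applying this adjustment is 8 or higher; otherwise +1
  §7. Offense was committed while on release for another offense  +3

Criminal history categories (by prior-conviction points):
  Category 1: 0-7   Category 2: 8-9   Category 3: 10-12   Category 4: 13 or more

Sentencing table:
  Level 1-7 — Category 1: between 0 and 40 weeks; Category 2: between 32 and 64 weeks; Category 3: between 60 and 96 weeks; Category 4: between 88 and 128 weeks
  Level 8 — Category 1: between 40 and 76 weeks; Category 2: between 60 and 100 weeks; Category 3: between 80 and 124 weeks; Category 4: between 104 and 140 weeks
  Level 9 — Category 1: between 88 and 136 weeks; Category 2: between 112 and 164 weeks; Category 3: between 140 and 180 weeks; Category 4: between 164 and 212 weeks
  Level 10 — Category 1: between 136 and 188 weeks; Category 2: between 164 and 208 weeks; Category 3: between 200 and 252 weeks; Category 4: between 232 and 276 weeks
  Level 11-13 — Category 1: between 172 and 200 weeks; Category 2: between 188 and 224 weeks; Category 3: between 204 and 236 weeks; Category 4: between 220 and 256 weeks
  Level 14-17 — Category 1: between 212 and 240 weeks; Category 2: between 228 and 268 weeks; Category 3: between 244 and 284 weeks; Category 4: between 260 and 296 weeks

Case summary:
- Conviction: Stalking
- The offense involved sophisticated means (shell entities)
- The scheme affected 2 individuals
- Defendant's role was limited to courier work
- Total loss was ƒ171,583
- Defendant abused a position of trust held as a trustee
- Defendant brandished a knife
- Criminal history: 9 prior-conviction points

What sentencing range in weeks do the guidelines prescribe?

228-268 weeks

Base offense level for stalking: 6.
§1 applies: 6 + 3 = 9.
§2 applies (level before this adjustment is 9 ≥ 9, so +5): 9 + 5 = 14.
§3 applies: 14 − 1 = 13.
§5 applies: 13 + 5 = 18.
§6 applies (level before this adjustment is 18 ≥ 8, so +4): 18 + 4 = 22.
§7 does not apply.
Level 22 exceeds the maximum of 17; capped at 17.
Final offense level: 17.
Criminal history: 9 prior points → Category 2 (8-9).
Level 17 falls in the 14-17 band.
Grid: Level 14-17 × Category 2 = 228-268 weeks.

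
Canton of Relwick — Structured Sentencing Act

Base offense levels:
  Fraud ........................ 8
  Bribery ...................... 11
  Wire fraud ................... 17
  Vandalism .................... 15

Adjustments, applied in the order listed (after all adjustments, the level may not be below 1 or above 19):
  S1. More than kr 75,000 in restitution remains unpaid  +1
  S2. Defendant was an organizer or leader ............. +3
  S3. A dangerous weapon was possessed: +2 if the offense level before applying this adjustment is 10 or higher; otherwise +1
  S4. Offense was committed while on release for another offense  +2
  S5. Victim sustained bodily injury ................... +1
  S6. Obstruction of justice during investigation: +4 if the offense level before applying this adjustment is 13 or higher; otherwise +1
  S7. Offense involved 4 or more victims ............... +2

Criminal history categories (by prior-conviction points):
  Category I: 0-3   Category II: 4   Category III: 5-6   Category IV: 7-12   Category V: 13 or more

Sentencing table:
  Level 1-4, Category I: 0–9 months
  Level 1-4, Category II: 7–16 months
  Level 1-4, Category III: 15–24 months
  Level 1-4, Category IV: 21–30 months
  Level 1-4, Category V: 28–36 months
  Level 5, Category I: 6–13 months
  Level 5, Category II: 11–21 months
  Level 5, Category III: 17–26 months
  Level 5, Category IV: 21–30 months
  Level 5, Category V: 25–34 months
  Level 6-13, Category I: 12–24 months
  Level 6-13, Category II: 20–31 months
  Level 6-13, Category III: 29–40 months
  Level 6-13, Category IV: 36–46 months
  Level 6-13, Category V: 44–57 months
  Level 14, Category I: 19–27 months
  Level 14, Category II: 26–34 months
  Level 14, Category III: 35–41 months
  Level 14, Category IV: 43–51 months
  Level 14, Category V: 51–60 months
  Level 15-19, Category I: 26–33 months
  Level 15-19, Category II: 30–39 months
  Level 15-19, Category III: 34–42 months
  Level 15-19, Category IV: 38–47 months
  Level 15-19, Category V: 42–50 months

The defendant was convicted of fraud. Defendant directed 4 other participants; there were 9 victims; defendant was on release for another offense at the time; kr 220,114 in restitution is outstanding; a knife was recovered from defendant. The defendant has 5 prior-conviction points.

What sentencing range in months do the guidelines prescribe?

Base offense level for fraud: 8.
S1 applies: 8 + 1 = 9.
S2 applies: 9 + 3 = 12.
S3 applies (level before this adjustment is 12 ≥ 10, so +2): 12 + 2 = 14.
S4 applies: 14 + 2 = 16.
S6 does not apply.
S7 applies: 16 + 2 = 18.
Final offense level: 18.
Criminal history: 5 prior points → Category III (5-6).
Level 18 falls in the 15-19 band.
Grid: Level 15-19 × Category III = 34-42 months.

34-42 months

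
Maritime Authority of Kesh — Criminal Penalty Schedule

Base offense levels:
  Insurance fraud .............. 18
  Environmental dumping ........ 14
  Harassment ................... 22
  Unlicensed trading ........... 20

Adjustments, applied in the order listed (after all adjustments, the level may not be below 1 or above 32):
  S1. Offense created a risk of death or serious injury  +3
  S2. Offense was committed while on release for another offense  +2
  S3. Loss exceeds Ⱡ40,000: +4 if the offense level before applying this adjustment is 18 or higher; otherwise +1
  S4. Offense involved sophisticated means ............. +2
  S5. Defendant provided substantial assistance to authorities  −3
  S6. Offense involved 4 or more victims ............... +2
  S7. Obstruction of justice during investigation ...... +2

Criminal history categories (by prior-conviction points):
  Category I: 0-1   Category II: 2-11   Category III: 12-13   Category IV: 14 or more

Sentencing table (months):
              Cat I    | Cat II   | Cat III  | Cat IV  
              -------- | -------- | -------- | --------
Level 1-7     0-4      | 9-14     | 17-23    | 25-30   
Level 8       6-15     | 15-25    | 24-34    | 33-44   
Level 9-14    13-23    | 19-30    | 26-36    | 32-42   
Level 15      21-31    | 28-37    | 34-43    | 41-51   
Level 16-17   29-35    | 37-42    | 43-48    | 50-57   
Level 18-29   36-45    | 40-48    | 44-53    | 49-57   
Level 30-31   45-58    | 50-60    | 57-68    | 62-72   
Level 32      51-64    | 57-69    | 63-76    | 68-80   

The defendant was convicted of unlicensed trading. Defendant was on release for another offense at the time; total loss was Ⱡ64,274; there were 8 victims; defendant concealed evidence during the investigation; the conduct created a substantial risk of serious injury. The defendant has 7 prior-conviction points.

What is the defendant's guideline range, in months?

Base offense level for unlicensed trading: 20.
S1 applies: 20 + 3 = 23.
S2 applies: 23 + 2 = 25.
S3 applies (level before this adjustment is 25 ≥ 18, so +4): 25 + 4 = 29.
S5 does not apply.
S6 applies: 29 + 2 = 31.
S7 applies: 31 + 2 = 33.
Level 33 exceeds the maximum of 32; capped at 32.
Final offense level: 32.
Criminal history: 7 prior points → Category II (2-11).
Level 32 falls in the 32 band.
Grid: Level 32 × Category II = 57-69 months.

57-69 months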